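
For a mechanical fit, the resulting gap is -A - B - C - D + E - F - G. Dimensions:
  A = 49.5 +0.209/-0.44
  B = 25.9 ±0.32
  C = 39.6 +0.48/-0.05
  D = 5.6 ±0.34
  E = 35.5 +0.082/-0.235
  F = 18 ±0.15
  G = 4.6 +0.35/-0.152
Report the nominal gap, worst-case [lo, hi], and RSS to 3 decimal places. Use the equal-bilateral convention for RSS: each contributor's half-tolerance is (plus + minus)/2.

Stack each dimension's contribution:
  -A: nom -49.500 → Σnom=-49.500; wc +0.440/-0.209 → slack +0.440/-0.209; half-tol=0.325, Σhalf²=0.105300
  -B: nom -25.900 → Σnom=-75.400; wc +0.320/-0.320 → slack +0.760/-0.529; half-tol=0.320, Σhalf²=0.207700
  -C: nom -39.600 → Σnom=-115.000; wc +0.050/-0.480 → slack +0.810/-1.009; half-tol=0.265, Σhalf²=0.277925
  -D: nom -5.600 → Σnom=-120.600; wc +0.340/-0.340 → slack +1.150/-1.349; half-tol=0.340, Σhalf²=0.393525
  +E: nom +35.500 → Σnom=-85.100; wc +0.082/-0.235 → slack +1.232/-1.584; half-tol=0.159, Σhalf²=0.418648
  -F: nom -18.000 → Σnom=-103.100; wc +0.150/-0.150 → slack +1.382/-1.734; half-tol=0.150, Σhalf²=0.441148
  -G: nom -4.600 → Σnom=-107.700; wc +0.152/-0.350 → slack +1.534/-2.084; half-tol=0.251, Σhalf²=0.504149
Nominal = -107.700. Worst-case = [-107.700 - 2.084, -107.700 + 1.534] = [-109.784, -106.166]. RSS = √0.504149 = 0.710.

nominal=-107.700 wc=[-109.784,-106.166] rss=0.710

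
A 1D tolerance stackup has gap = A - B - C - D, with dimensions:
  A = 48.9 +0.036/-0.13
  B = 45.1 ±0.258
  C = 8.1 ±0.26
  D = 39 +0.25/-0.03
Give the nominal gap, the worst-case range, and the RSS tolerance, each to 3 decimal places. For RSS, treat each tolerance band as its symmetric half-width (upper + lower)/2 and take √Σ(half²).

Stack each dimension's contribution:
  +A: nom +48.900 → Σnom=48.900; wc +0.036/-0.130 → slack +0.036/-0.130; half-tol=0.083, Σhalf²=0.006889
  -B: nom -45.100 → Σnom=3.800; wc +0.258/-0.258 → slack +0.294/-0.388; half-tol=0.258, Σhalf²=0.073453
  -C: nom -8.100 → Σnom=-4.300; wc +0.260/-0.260 → slack +0.554/-0.648; half-tol=0.260, Σhalf²=0.141053
  -D: nom -39.000 → Σnom=-43.300; wc +0.030/-0.250 → slack +0.584/-0.898; half-tol=0.140, Σhalf²=0.160653
Nominal = -43.300. Worst-case = [-43.300 - 0.898, -43.300 + 0.584] = [-44.198, -42.716]. RSS = √0.160653 = 0.401.

nominal=-43.300 wc=[-44.198,-42.716] rss=0.401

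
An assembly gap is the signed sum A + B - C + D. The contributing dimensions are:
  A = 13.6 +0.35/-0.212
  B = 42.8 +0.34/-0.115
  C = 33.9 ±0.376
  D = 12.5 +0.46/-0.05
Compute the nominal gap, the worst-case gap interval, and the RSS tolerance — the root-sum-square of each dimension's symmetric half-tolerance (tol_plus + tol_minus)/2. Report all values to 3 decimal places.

nominal=35.000 wc=[34.247,36.526] rss=0.581

Stack each dimension's contribution:
  +A: nom +13.600 → Σnom=13.600; wc +0.350/-0.212 → slack +0.350/-0.212; half-tol=0.281, Σhalf²=0.078961
  +B: nom +42.800 → Σnom=56.400; wc +0.340/-0.115 → slack +0.690/-0.327; half-tol=0.228, Σhalf²=0.130717
  -C: nom -33.900 → Σnom=22.500; wc +0.376/-0.376 → slack +1.066/-0.703; half-tol=0.376, Σhalf²=0.272093
  +D: nom +12.500 → Σnom=35.000; wc +0.460/-0.050 → slack +1.526/-0.753; half-tol=0.255, Σhalf²=0.337118
Nominal = 35.000. Worst-case = [35.000 - 0.753, 35.000 + 1.526] = [34.247, 36.526]. RSS = √0.337118 = 0.581.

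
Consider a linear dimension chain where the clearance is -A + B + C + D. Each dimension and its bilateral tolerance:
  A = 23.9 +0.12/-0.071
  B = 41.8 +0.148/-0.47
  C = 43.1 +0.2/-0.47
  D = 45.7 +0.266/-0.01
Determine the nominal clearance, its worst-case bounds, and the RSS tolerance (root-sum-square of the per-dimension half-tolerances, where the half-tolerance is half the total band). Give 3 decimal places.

nominal=106.700 wc=[105.630,107.385] rss=0.486

Stack each dimension's contribution:
  -A: nom -23.900 → Σnom=-23.900; wc +0.071/-0.120 → slack +0.071/-0.120; half-tol=0.096, Σhalf²=0.009120
  +B: nom +41.800 → Σnom=17.900; wc +0.148/-0.470 → slack +0.219/-0.590; half-tol=0.309, Σhalf²=0.104601
  +C: nom +43.100 → Σnom=61.000; wc +0.200/-0.470 → slack +0.419/-1.060; half-tol=0.335, Σhalf²=0.216826
  +D: nom +45.700 → Σnom=106.700; wc +0.266/-0.010 → slack +0.685/-1.070; half-tol=0.138, Σhalf²=0.235870
Nominal = 106.700. Worst-case = [106.700 - 1.070, 106.700 + 0.685] = [105.630, 107.385]. RSS = √0.235870 = 0.486.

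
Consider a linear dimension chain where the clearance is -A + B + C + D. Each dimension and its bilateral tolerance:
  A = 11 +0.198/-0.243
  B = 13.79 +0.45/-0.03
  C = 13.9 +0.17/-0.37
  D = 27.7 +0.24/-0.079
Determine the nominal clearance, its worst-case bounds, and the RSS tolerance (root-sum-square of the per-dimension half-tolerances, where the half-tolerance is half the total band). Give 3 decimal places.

nominal=44.390 wc=[43.713,45.493] rss=0.452

Stack each dimension's contribution:
  -A: nom -11.000 → Σnom=-11.000; wc +0.243/-0.198 → slack +0.243/-0.198; half-tol=0.221, Σhalf²=0.048620
  +B: nom +13.790 → Σnom=2.790; wc +0.450/-0.030 → slack +0.693/-0.228; half-tol=0.240, Σhalf²=0.106220
  +C: nom +13.900 → Σnom=16.690; wc +0.170/-0.370 → slack +0.863/-0.598; half-tol=0.270, Σhalf²=0.179120
  +D: nom +27.700 → Σnom=44.390; wc +0.240/-0.079 → slack +1.103/-0.677; half-tol=0.160, Σhalf²=0.204561
Nominal = 44.390. Worst-case = [44.390 - 0.677, 44.390 + 1.103] = [43.713, 45.493]. RSS = √0.204561 = 0.452.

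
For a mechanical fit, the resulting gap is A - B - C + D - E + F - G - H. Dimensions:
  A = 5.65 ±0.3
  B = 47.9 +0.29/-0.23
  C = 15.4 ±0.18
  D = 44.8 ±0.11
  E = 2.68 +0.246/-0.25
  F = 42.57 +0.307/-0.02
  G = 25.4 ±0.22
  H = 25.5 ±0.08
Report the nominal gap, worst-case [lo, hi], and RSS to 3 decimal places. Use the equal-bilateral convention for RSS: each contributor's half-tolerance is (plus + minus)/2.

nominal=-23.860 wc=[-25.306,-22.183] rss=0.587

Stack each dimension's contribution:
  +A: nom +5.650 → Σnom=5.650; wc +0.300/-0.300 → slack +0.300/-0.300; half-tol=0.300, Σhalf²=0.090000
  -B: nom -47.900 → Σnom=-42.250; wc +0.230/-0.290 → slack +0.530/-0.590; half-tol=0.260, Σhalf²=0.157600
  -C: nom -15.400 → Σnom=-57.650; wc +0.180/-0.180 → slack +0.710/-0.770; half-tol=0.180, Σhalf²=0.190000
  +D: nom +44.800 → Σnom=-12.850; wc +0.110/-0.110 → slack +0.820/-0.880; half-tol=0.110, Σhalf²=0.202100
  -E: nom -2.680 → Σnom=-15.530; wc +0.250/-0.246 → slack +1.070/-1.126; half-tol=0.248, Σhalf²=0.263604
  +F: nom +42.570 → Σnom=27.040; wc +0.307/-0.020 → slack +1.377/-1.146; half-tol=0.164, Σhalf²=0.290336
  -G: nom -25.400 → Σnom=1.640; wc +0.220/-0.220 → slack +1.597/-1.366; half-tol=0.220, Σhalf²=0.338736
  -H: nom -25.500 → Σnom=-23.860; wc +0.080/-0.080 → slack +1.677/-1.446; half-tol=0.080, Σhalf²=0.345136
Nominal = -23.860. Worst-case = [-23.860 - 1.446, -23.860 + 1.677] = [-25.306, -22.183]. RSS = √0.345136 = 0.587.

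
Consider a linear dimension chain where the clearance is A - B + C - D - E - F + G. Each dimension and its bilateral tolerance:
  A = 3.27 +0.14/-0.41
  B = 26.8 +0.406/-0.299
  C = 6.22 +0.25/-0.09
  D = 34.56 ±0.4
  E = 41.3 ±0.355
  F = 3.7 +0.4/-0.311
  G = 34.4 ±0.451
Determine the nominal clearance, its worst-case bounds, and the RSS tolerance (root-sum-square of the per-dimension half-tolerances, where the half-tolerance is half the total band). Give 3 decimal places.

nominal=-62.470 wc=[-64.982,-60.264] rss=0.919

Stack each dimension's contribution:
  +A: nom +3.270 → Σnom=3.270; wc +0.140/-0.410 → slack +0.140/-0.410; half-tol=0.275, Σhalf²=0.075625
  -B: nom -26.800 → Σnom=-23.530; wc +0.299/-0.406 → slack +0.439/-0.816; half-tol=0.353, Σhalf²=0.199881
  +C: nom +6.220 → Σnom=-17.310; wc +0.250/-0.090 → slack +0.689/-0.906; half-tol=0.170, Σhalf²=0.228781
  -D: nom -34.560 → Σnom=-51.870; wc +0.400/-0.400 → slack +1.089/-1.306; half-tol=0.400, Σhalf²=0.388781
  -E: nom -41.300 → Σnom=-93.170; wc +0.355/-0.355 → slack +1.444/-1.661; half-tol=0.355, Σhalf²=0.514806
  -F: nom -3.700 → Σnom=-96.870; wc +0.311/-0.400 → slack +1.755/-2.061; half-tol=0.356, Σhalf²=0.641187
  +G: nom +34.400 → Σnom=-62.470; wc +0.451/-0.451 → slack +2.206/-2.512; half-tol=0.451, Σhalf²=0.844588
Nominal = -62.470. Worst-case = [-62.470 - 2.512, -62.470 + 2.206] = [-64.982, -60.264]. RSS = √0.844588 = 0.919.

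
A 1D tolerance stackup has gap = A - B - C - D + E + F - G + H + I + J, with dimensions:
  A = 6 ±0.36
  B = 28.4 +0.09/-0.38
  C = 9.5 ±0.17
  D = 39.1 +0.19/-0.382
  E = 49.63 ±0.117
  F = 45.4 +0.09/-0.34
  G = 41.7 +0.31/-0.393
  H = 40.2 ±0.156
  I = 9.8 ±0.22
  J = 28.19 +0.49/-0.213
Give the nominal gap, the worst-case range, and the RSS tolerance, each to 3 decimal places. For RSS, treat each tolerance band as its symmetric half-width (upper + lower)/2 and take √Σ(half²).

nominal=60.520 wc=[58.354,63.278] rss=0.822

Stack each dimension's contribution:
  +A: nom +6.000 → Σnom=6.000; wc +0.360/-0.360 → slack +0.360/-0.360; half-tol=0.360, Σhalf²=0.129600
  -B: nom -28.400 → Σnom=-22.400; wc +0.380/-0.090 → slack +0.740/-0.450; half-tol=0.235, Σhalf²=0.184825
  -C: nom -9.500 → Σnom=-31.900; wc +0.170/-0.170 → slack +0.910/-0.620; half-tol=0.170, Σhalf²=0.213725
  -D: nom -39.100 → Σnom=-71.000; wc +0.382/-0.190 → slack +1.292/-0.810; half-tol=0.286, Σhalf²=0.295521
  +E: nom +49.630 → Σnom=-21.370; wc +0.117/-0.117 → slack +1.409/-0.927; half-tol=0.117, Σhalf²=0.309210
  +F: nom +45.400 → Σnom=24.030; wc +0.090/-0.340 → slack +1.499/-1.267; half-tol=0.215, Σhalf²=0.355435
  -G: nom -41.700 → Σnom=-17.670; wc +0.393/-0.310 → slack +1.892/-1.577; half-tol=0.352, Σhalf²=0.478987
  +H: nom +40.200 → Σnom=22.530; wc +0.156/-0.156 → slack +2.048/-1.733; half-tol=0.156, Σhalf²=0.503323
  +I: nom +9.800 → Σnom=32.330; wc +0.220/-0.220 → slack +2.268/-1.953; half-tol=0.220, Σhalf²=0.551723
  +J: nom +28.190 → Σnom=60.520; wc +0.490/-0.213 → slack +2.758/-2.166; half-tol=0.351, Σhalf²=0.675276
Nominal = 60.520. Worst-case = [60.520 - 2.166, 60.520 + 2.758] = [58.354, 63.278]. RSS = √0.675276 = 0.822.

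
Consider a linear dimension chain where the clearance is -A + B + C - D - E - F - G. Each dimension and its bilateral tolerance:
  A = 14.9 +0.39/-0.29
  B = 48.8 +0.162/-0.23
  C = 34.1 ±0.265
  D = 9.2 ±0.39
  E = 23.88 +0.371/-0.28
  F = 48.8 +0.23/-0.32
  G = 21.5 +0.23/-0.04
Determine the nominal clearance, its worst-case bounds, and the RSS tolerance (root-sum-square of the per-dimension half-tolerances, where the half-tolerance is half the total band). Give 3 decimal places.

Stack each dimension's contribution:
  -A: nom -14.900 → Σnom=-14.900; wc +0.290/-0.390 → slack +0.290/-0.390; half-tol=0.340, Σhalf²=0.115600
  +B: nom +48.800 → Σnom=33.900; wc +0.162/-0.230 → slack +0.452/-0.620; half-tol=0.196, Σhalf²=0.154016
  +C: nom +34.100 → Σnom=68.000; wc +0.265/-0.265 → slack +0.717/-0.885; half-tol=0.265, Σhalf²=0.224241
  -D: nom -9.200 → Σnom=58.800; wc +0.390/-0.390 → slack +1.107/-1.275; half-tol=0.390, Σhalf²=0.376341
  -E: nom -23.880 → Σnom=34.920; wc +0.280/-0.371 → slack +1.387/-1.646; half-tol=0.326, Σhalf²=0.482291
  -F: nom -48.800 → Σnom=-13.880; wc +0.320/-0.230 → slack +1.707/-1.876; half-tol=0.275, Σhalf²=0.557916
  -G: nom -21.500 → Σnom=-35.380; wc +0.040/-0.230 → slack +1.747/-2.106; half-tol=0.135, Σhalf²=0.576141
Nominal = -35.380. Worst-case = [-35.380 - 2.106, -35.380 + 1.747] = [-37.486, -33.633]. RSS = √0.576141 = 0.759.

nominal=-35.380 wc=[-37.486,-33.633] rss=0.759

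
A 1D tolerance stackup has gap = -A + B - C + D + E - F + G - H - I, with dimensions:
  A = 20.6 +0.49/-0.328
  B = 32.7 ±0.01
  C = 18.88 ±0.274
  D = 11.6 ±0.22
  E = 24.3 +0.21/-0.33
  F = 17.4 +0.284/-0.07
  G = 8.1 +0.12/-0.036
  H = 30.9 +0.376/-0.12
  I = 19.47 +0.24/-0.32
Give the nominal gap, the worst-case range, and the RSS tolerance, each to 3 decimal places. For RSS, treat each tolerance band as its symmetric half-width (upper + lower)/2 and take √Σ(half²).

Stack each dimension's contribution:
  -A: nom -20.600 → Σnom=-20.600; wc +0.328/-0.490 → slack +0.328/-0.490; half-tol=0.409, Σhalf²=0.167281
  +B: nom +32.700 → Σnom=12.100; wc +0.010/-0.010 → slack +0.338/-0.500; half-tol=0.010, Σhalf²=0.167381
  -C: nom -18.880 → Σnom=-6.780; wc +0.274/-0.274 → slack +0.612/-0.774; half-tol=0.274, Σhalf²=0.242457
  +D: nom +11.600 → Σnom=4.820; wc +0.220/-0.220 → slack +0.832/-0.994; half-tol=0.220, Σhalf²=0.290857
  +E: nom +24.300 → Σnom=29.120; wc +0.210/-0.330 → slack +1.042/-1.324; half-tol=0.270, Σhalf²=0.363757
  -F: nom -17.400 → Σnom=11.720; wc +0.070/-0.284 → slack +1.112/-1.608; half-tol=0.177, Σhalf²=0.395086
  +G: nom +8.100 → Σnom=19.820; wc +0.120/-0.036 → slack +1.232/-1.644; half-tol=0.078, Σhalf²=0.401170
  -H: nom -30.900 → Σnom=-11.080; wc +0.120/-0.376 → slack +1.352/-2.020; half-tol=0.248, Σhalf²=0.462674
  -I: nom -19.470 → Σnom=-30.550; wc +0.320/-0.240 → slack +1.672/-2.260; half-tol=0.280, Σhalf²=0.541074
Nominal = -30.550. Worst-case = [-30.550 - 2.260, -30.550 + 1.672] = [-32.810, -28.878]. RSS = √0.541074 = 0.736.

nominal=-30.550 wc=[-32.810,-28.878] rss=0.736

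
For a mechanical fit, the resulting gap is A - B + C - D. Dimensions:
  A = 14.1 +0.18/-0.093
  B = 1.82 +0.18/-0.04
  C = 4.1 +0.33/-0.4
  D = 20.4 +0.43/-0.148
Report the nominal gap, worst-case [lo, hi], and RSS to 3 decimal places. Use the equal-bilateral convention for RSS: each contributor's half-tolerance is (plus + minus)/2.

Stack each dimension's contribution:
  +A: nom +14.100 → Σnom=14.100; wc +0.180/-0.093 → slack +0.180/-0.093; half-tol=0.137, Σhalf²=0.018632
  -B: nom -1.820 → Σnom=12.280; wc +0.040/-0.180 → slack +0.220/-0.273; half-tol=0.110, Σhalf²=0.030732
  +C: nom +4.100 → Σnom=16.380; wc +0.330/-0.400 → slack +0.550/-0.673; half-tol=0.365, Σhalf²=0.163957
  -D: nom -20.400 → Σnom=-4.020; wc +0.148/-0.430 → slack +0.698/-1.103; half-tol=0.289, Σhalf²=0.247478
Nominal = -4.020. Worst-case = [-4.020 - 1.103, -4.020 + 0.698] = [-5.123, -3.322]. RSS = √0.247478 = 0.497.

nominal=-4.020 wc=[-5.123,-3.322] rss=0.497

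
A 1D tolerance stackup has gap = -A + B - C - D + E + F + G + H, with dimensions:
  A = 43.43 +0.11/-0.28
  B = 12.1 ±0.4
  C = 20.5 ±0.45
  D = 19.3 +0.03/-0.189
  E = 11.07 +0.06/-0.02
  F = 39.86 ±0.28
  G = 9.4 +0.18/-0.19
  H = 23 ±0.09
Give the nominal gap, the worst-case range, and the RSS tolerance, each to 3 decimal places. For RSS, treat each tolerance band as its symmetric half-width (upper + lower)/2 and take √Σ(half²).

Stack each dimension's contribution:
  -A: nom -43.430 → Σnom=-43.430; wc +0.280/-0.110 → slack +0.280/-0.110; half-tol=0.195, Σhalf²=0.038025
  +B: nom +12.100 → Σnom=-31.330; wc +0.400/-0.400 → slack +0.680/-0.510; half-tol=0.400, Σhalf²=0.198025
  -C: nom -20.500 → Σnom=-51.830; wc +0.450/-0.450 → slack +1.130/-0.960; half-tol=0.450, Σhalf²=0.400525
  -D: nom -19.300 → Σnom=-71.130; wc +0.189/-0.030 → slack +1.319/-0.990; half-tol=0.110, Σhalf²=0.412515
  +E: nom +11.070 → Σnom=-60.060; wc +0.060/-0.020 → slack +1.379/-1.010; half-tol=0.040, Σhalf²=0.414115
  +F: nom +39.860 → Σnom=-20.200; wc +0.280/-0.280 → slack +1.659/-1.290; half-tol=0.280, Σhalf²=0.492515
  +G: nom +9.400 → Σnom=-10.800; wc +0.180/-0.190 → slack +1.839/-1.480; half-tol=0.185, Σhalf²=0.526740
  +H: nom +23.000 → Σnom=12.200; wc +0.090/-0.090 → slack +1.929/-1.570; half-tol=0.090, Σhalf²=0.534840
Nominal = 12.200. Worst-case = [12.200 - 1.570, 12.200 + 1.929] = [10.630, 14.129]. RSS = √0.534840 = 0.731.

nominal=12.200 wc=[10.630,14.129] rss=0.731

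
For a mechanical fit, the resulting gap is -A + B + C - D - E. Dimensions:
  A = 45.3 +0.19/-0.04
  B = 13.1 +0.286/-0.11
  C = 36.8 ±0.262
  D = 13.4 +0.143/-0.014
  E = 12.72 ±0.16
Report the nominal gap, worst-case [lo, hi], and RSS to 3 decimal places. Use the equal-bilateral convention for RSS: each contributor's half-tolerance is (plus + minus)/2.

nominal=-21.520 wc=[-22.385,-20.758] rss=0.391

Stack each dimension's contribution:
  -A: nom -45.300 → Σnom=-45.300; wc +0.040/-0.190 → slack +0.040/-0.190; half-tol=0.115, Σhalf²=0.013225
  +B: nom +13.100 → Σnom=-32.200; wc +0.286/-0.110 → slack +0.326/-0.300; half-tol=0.198, Σhalf²=0.052429
  +C: nom +36.800 → Σnom=4.600; wc +0.262/-0.262 → slack +0.588/-0.562; half-tol=0.262, Σhalf²=0.121073
  -D: nom -13.400 → Σnom=-8.800; wc +0.014/-0.143 → slack +0.602/-0.705; half-tol=0.079, Σhalf²=0.127235
  -E: nom -12.720 → Σnom=-21.520; wc +0.160/-0.160 → slack +0.762/-0.865; half-tol=0.160, Σhalf²=0.152835
Nominal = -21.520. Worst-case = [-21.520 - 0.865, -21.520 + 0.762] = [-22.385, -20.758]. RSS = √0.152835 = 0.391.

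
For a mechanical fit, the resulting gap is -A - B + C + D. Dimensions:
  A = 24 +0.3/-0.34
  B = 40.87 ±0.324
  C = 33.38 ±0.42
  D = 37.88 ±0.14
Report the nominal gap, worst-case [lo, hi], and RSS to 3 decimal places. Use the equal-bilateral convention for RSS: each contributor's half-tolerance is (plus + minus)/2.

Stack each dimension's contribution:
  -A: nom -24.000 → Σnom=-24.000; wc +0.340/-0.300 → slack +0.340/-0.300; half-tol=0.320, Σhalf²=0.102400
  -B: nom -40.870 → Σnom=-64.870; wc +0.324/-0.324 → slack +0.664/-0.624; half-tol=0.324, Σhalf²=0.207376
  +C: nom +33.380 → Σnom=-31.490; wc +0.420/-0.420 → slack +1.084/-1.044; half-tol=0.420, Σhalf²=0.383776
  +D: nom +37.880 → Σnom=6.390; wc +0.140/-0.140 → slack +1.224/-1.184; half-tol=0.140, Σhalf²=0.403376
Nominal = 6.390. Worst-case = [6.390 - 1.184, 6.390 + 1.224] = [5.206, 7.614]. RSS = √0.403376 = 0.635.

nominal=6.390 wc=[5.206,7.614] rss=0.635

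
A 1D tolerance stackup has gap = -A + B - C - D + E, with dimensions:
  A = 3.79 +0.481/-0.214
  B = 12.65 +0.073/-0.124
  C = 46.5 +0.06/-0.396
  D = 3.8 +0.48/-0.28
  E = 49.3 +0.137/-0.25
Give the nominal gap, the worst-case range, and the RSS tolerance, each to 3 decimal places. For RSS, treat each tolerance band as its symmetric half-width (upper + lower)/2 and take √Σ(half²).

nominal=7.860 wc=[6.465,8.960] rss=0.604

Stack each dimension's contribution:
  -A: nom -3.790 → Σnom=-3.790; wc +0.214/-0.481 → slack +0.214/-0.481; half-tol=0.347, Σhalf²=0.120756
  +B: nom +12.650 → Σnom=8.860; wc +0.073/-0.124 → slack +0.287/-0.605; half-tol=0.099, Σhalf²=0.130458
  -C: nom -46.500 → Σnom=-37.640; wc +0.396/-0.060 → slack +0.683/-0.665; half-tol=0.228, Σhalf²=0.182442
  -D: nom -3.800 → Σnom=-41.440; wc +0.280/-0.480 → slack +0.963/-1.145; half-tol=0.380, Σhalf²=0.326842
  +E: nom +49.300 → Σnom=7.860; wc +0.137/-0.250 → slack +1.100/-1.395; half-tol=0.194, Σhalf²=0.364285
Nominal = 7.860. Worst-case = [7.860 - 1.395, 7.860 + 1.100] = [6.465, 8.960]. RSS = √0.364285 = 0.604.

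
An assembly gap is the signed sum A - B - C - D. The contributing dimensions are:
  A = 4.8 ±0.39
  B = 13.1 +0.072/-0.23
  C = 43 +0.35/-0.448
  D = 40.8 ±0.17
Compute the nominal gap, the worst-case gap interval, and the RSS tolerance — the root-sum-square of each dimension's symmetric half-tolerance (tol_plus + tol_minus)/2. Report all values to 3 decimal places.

Stack each dimension's contribution:
  +A: nom +4.800 → Σnom=4.800; wc +0.390/-0.390 → slack +0.390/-0.390; half-tol=0.390, Σhalf²=0.152100
  -B: nom -13.100 → Σnom=-8.300; wc +0.230/-0.072 → slack +0.620/-0.462; half-tol=0.151, Σhalf²=0.174901
  -C: nom -43.000 → Σnom=-51.300; wc +0.448/-0.350 → slack +1.068/-0.812; half-tol=0.399, Σhalf²=0.334102
  -D: nom -40.800 → Σnom=-92.100; wc +0.170/-0.170 → slack +1.238/-0.982; half-tol=0.170, Σhalf²=0.363002
Nominal = -92.100. Worst-case = [-92.100 - 0.982, -92.100 + 1.238] = [-93.082, -90.862]. RSS = √0.363002 = 0.602.

nominal=-92.100 wc=[-93.082,-90.862] rss=0.602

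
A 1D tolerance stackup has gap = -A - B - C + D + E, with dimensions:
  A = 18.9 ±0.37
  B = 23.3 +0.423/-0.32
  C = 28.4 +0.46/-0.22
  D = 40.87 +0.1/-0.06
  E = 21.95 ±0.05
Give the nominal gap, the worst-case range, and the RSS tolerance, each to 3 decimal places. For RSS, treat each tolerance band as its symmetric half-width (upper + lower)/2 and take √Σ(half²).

nominal=-7.780 wc=[-9.143,-6.720] rss=0.632

Stack each dimension's contribution:
  -A: nom -18.900 → Σnom=-18.900; wc +0.370/-0.370 → slack +0.370/-0.370; half-tol=0.370, Σhalf²=0.136900
  -B: nom -23.300 → Σnom=-42.200; wc +0.320/-0.423 → slack +0.690/-0.793; half-tol=0.371, Σhalf²=0.274912
  -C: nom -28.400 → Σnom=-70.600; wc +0.220/-0.460 → slack +0.910/-1.253; half-tol=0.340, Σhalf²=0.390512
  +D: nom +40.870 → Σnom=-29.730; wc +0.100/-0.060 → slack +1.010/-1.313; half-tol=0.080, Σhalf²=0.396912
  +E: nom +21.950 → Σnom=-7.780; wc +0.050/-0.050 → slack +1.060/-1.363; half-tol=0.050, Σhalf²=0.399412
Nominal = -7.780. Worst-case = [-7.780 - 1.363, -7.780 + 1.060] = [-9.143, -6.720]. RSS = √0.399412 = 0.632.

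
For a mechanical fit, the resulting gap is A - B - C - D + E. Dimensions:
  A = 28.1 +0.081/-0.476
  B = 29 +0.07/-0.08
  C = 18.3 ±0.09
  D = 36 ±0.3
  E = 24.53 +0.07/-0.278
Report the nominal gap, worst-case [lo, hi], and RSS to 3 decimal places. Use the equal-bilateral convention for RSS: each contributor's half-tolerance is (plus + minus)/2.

Stack each dimension's contribution:
  +A: nom +28.100 → Σnom=28.100; wc +0.081/-0.476 → slack +0.081/-0.476; half-tol=0.278, Σhalf²=0.077562
  -B: nom -29.000 → Σnom=-0.900; wc +0.080/-0.070 → slack +0.161/-0.546; half-tol=0.075, Σhalf²=0.083187
  -C: nom -18.300 → Σnom=-19.200; wc +0.090/-0.090 → slack +0.251/-0.636; half-tol=0.090, Σhalf²=0.091287
  -D: nom -36.000 → Σnom=-55.200; wc +0.300/-0.300 → slack +0.551/-0.936; half-tol=0.300, Σhalf²=0.181287
  +E: nom +24.530 → Σnom=-30.670; wc +0.070/-0.278 → slack +0.621/-1.214; half-tol=0.174, Σhalf²=0.211563
Nominal = -30.670. Worst-case = [-30.670 - 1.214, -30.670 + 0.621] = [-31.884, -30.049]. RSS = √0.211563 = 0.460.

nominal=-30.670 wc=[-31.884,-30.049] rss=0.460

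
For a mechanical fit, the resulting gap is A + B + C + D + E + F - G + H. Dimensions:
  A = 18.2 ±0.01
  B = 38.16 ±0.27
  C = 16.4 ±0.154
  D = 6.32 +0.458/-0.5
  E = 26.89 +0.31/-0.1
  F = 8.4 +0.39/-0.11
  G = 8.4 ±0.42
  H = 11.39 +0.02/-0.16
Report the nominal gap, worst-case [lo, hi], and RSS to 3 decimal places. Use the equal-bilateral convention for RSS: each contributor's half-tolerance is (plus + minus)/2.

nominal=117.360 wc=[115.636,119.392] rss=0.784

Stack each dimension's contribution:
  +A: nom +18.200 → Σnom=18.200; wc +0.010/-0.010 → slack +0.010/-0.010; half-tol=0.010, Σhalf²=0.000100
  +B: nom +38.160 → Σnom=56.360; wc +0.270/-0.270 → slack +0.280/-0.280; half-tol=0.270, Σhalf²=0.073000
  +C: nom +16.400 → Σnom=72.760; wc +0.154/-0.154 → slack +0.434/-0.434; half-tol=0.154, Σhalf²=0.096716
  +D: nom +6.320 → Σnom=79.080; wc +0.458/-0.500 → slack +0.892/-0.934; half-tol=0.479, Σhalf²=0.326157
  +E: nom +26.890 → Σnom=105.970; wc +0.310/-0.100 → slack +1.202/-1.034; half-tol=0.205, Σhalf²=0.368182
  +F: nom +8.400 → Σnom=114.370; wc +0.390/-0.110 → slack +1.592/-1.144; half-tol=0.250, Σhalf²=0.430682
  -G: nom -8.400 → Σnom=105.970; wc +0.420/-0.420 → slack +2.012/-1.564; half-tol=0.420, Σhalf²=0.607082
  +H: nom +11.390 → Σnom=117.360; wc +0.020/-0.160 → slack +2.032/-1.724; half-tol=0.090, Σhalf²=0.615182
Nominal = 117.360. Worst-case = [117.360 - 1.724, 117.360 + 2.032] = [115.636, 119.392]. RSS = √0.615182 = 0.784.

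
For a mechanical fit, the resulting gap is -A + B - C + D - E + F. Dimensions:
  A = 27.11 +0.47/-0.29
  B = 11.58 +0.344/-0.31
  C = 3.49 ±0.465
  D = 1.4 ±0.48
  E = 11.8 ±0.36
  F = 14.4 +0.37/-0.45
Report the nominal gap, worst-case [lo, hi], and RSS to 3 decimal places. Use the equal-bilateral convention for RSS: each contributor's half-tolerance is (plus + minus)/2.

nominal=-15.020 wc=[-17.555,-12.711] rss=0.998

Stack each dimension's contribution:
  -A: nom -27.110 → Σnom=-27.110; wc +0.290/-0.470 → slack +0.290/-0.470; half-tol=0.380, Σhalf²=0.144400
  +B: nom +11.580 → Σnom=-15.530; wc +0.344/-0.310 → slack +0.634/-0.780; half-tol=0.327, Σhalf²=0.251329
  -C: nom -3.490 → Σnom=-19.020; wc +0.465/-0.465 → slack +1.099/-1.245; half-tol=0.465, Σhalf²=0.467554
  +D: nom +1.400 → Σnom=-17.620; wc +0.480/-0.480 → slack +1.579/-1.725; half-tol=0.480, Σhalf²=0.697954
  -E: nom -11.800 → Σnom=-29.420; wc +0.360/-0.360 → slack +1.939/-2.085; half-tol=0.360, Σhalf²=0.827554
  +F: nom +14.400 → Σnom=-15.020; wc +0.370/-0.450 → slack +2.309/-2.535; half-tol=0.410, Σhalf²=0.995654
Nominal = -15.020. Worst-case = [-15.020 - 2.535, -15.020 + 2.309] = [-17.555, -12.711]. RSS = √0.995654 = 0.998.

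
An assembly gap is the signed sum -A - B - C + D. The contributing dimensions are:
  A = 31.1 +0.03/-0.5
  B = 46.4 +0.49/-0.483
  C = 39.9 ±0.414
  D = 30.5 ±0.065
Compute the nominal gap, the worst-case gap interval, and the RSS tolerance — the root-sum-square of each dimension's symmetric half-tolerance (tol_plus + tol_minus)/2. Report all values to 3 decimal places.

nominal=-86.900 wc=[-87.899,-85.438] rss=0.695

Stack each dimension's contribution:
  -A: nom -31.100 → Σnom=-31.100; wc +0.500/-0.030 → slack +0.500/-0.030; half-tol=0.265, Σhalf²=0.070225
  -B: nom -46.400 → Σnom=-77.500; wc +0.483/-0.490 → slack +0.983/-0.520; half-tol=0.486, Σhalf²=0.306907
  -C: nom -39.900 → Σnom=-117.400; wc +0.414/-0.414 → slack +1.397/-0.934; half-tol=0.414, Σhalf²=0.478303
  +D: nom +30.500 → Σnom=-86.900; wc +0.065/-0.065 → slack +1.462/-0.999; half-tol=0.065, Σhalf²=0.482528
Nominal = -86.900. Worst-case = [-86.900 - 0.999, -86.900 + 1.462] = [-87.899, -85.438]. RSS = √0.482528 = 0.695.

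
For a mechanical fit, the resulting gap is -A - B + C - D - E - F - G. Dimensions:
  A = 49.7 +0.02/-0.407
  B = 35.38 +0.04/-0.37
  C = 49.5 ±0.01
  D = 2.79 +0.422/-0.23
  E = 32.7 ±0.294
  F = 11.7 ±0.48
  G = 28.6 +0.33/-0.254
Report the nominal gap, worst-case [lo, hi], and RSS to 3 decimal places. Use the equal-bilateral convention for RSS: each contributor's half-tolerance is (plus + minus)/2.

Stack each dimension's contribution:
  -A: nom -49.700 → Σnom=-49.700; wc +0.407/-0.020 → slack +0.407/-0.020; half-tol=0.213, Σhalf²=0.045582
  -B: nom -35.380 → Σnom=-85.080; wc +0.370/-0.040 → slack +0.777/-0.060; half-tol=0.205, Σhalf²=0.087607
  +C: nom +49.500 → Σnom=-35.580; wc +0.010/-0.010 → slack +0.787/-0.070; half-tol=0.010, Σhalf²=0.087707
  -D: nom -2.790 → Σnom=-38.370; wc +0.230/-0.422 → slack +1.017/-0.492; half-tol=0.326, Σhalf²=0.193983
  -E: nom -32.700 → Σnom=-71.070; wc +0.294/-0.294 → slack +1.311/-0.786; half-tol=0.294, Σhalf²=0.280419
  -F: nom -11.700 → Σnom=-82.770; wc +0.480/-0.480 → slack +1.791/-1.266; half-tol=0.480, Σhalf²=0.510819
  -G: nom -28.600 → Σnom=-111.370; wc +0.254/-0.330 → slack +2.045/-1.596; half-tol=0.292, Σhalf²=0.596083
Nominal = -111.370. Worst-case = [-111.370 - 1.596, -111.370 + 2.045] = [-112.966, -109.325]. RSS = √0.596083 = 0.772.

nominal=-111.370 wc=[-112.966,-109.325] rss=0.772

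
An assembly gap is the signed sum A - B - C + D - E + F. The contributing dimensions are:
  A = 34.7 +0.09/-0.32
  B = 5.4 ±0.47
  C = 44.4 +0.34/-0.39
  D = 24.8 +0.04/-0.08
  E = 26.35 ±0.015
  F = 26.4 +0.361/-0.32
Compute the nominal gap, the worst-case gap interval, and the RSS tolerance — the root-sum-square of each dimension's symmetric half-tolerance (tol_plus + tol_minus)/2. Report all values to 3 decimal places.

Stack each dimension's contribution:
  +A: nom +34.700 → Σnom=34.700; wc +0.090/-0.320 → slack +0.090/-0.320; half-tol=0.205, Σhalf²=0.042025
  -B: nom -5.400 → Σnom=29.300; wc +0.470/-0.470 → slack +0.560/-0.790; half-tol=0.470, Σhalf²=0.262925
  -C: nom -44.400 → Σnom=-15.100; wc +0.390/-0.340 → slack +0.950/-1.130; half-tol=0.365, Σhalf²=0.396150
  +D: nom +24.800 → Σnom=9.700; wc +0.040/-0.080 → slack +0.990/-1.210; half-tol=0.060, Σhalf²=0.399750
  -E: nom -26.350 → Σnom=-16.650; wc +0.015/-0.015 → slack +1.005/-1.225; half-tol=0.015, Σhalf²=0.399975
  +F: nom +26.400 → Σnom=9.750; wc +0.361/-0.320 → slack +1.366/-1.545; half-tol=0.341, Σhalf²=0.515915
Nominal = 9.750. Worst-case = [9.750 - 1.545, 9.750 + 1.366] = [8.205, 11.116]. RSS = √0.515915 = 0.718.

nominal=9.750 wc=[8.205,11.116] rss=0.718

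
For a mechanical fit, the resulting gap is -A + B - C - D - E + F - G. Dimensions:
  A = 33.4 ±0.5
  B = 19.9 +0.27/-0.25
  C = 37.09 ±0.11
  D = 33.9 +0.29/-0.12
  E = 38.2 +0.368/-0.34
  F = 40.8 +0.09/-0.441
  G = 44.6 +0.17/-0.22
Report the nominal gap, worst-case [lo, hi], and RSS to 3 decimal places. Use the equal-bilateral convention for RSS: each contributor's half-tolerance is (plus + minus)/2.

Stack each dimension's contribution:
  -A: nom -33.400 → Σnom=-33.400; wc +0.500/-0.500 → slack +0.500/-0.500; half-tol=0.500, Σhalf²=0.250000
  +B: nom +19.900 → Σnom=-13.500; wc +0.270/-0.250 → slack +0.770/-0.750; half-tol=0.260, Σhalf²=0.317600
  -C: nom -37.090 → Σnom=-50.590; wc +0.110/-0.110 → slack +0.880/-0.860; half-tol=0.110, Σhalf²=0.329700
  -D: nom -33.900 → Σnom=-84.490; wc +0.120/-0.290 → slack +1.000/-1.150; half-tol=0.205, Σhalf²=0.371725
  -E: nom -38.200 → Σnom=-122.690; wc +0.340/-0.368 → slack +1.340/-1.518; half-tol=0.354, Σhalf²=0.497041
  +F: nom +40.800 → Σnom=-81.890; wc +0.090/-0.441 → slack +1.430/-1.959; half-tol=0.266, Σhalf²=0.567531
  -G: nom -44.600 → Σnom=-126.490; wc +0.220/-0.170 → slack +1.650/-2.129; half-tol=0.195, Σhalf²=0.605556
Nominal = -126.490. Worst-case = [-126.490 - 2.129, -126.490 + 1.650] = [-128.619, -124.840]. RSS = √0.605556 = 0.778.

nominal=-126.490 wc=[-128.619,-124.840] rss=0.778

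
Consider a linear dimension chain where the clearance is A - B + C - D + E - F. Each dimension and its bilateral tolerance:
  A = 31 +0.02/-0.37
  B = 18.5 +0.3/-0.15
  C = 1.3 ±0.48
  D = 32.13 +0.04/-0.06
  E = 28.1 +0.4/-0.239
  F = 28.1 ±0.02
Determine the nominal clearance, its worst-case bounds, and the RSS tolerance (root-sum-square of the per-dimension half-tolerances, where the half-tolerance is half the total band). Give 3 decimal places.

Stack each dimension's contribution:
  +A: nom +31.000 → Σnom=31.000; wc +0.020/-0.370 → slack +0.020/-0.370; half-tol=0.195, Σhalf²=0.038025
  -B: nom -18.500 → Σnom=12.500; wc +0.150/-0.300 → slack +0.170/-0.670; half-tol=0.225, Σhalf²=0.088650
  +C: nom +1.300 → Σnom=13.800; wc +0.480/-0.480 → slack +0.650/-1.150; half-tol=0.480, Σhalf²=0.319050
  -D: nom -32.130 → Σnom=-18.330; wc +0.060/-0.040 → slack +0.710/-1.190; half-tol=0.050, Σhalf²=0.321550
  +E: nom +28.100 → Σnom=9.770; wc +0.400/-0.239 → slack +1.110/-1.429; half-tol=0.320, Σhalf²=0.423630
  -F: nom -28.100 → Σnom=-18.330; wc +0.020/-0.020 → slack +1.130/-1.449; half-tol=0.020, Σhalf²=0.424030
Nominal = -18.330. Worst-case = [-18.330 - 1.449, -18.330 + 1.130] = [-19.779, -17.200]. RSS = √0.424030 = 0.651.

nominal=-18.330 wc=[-19.779,-17.200] rss=0.651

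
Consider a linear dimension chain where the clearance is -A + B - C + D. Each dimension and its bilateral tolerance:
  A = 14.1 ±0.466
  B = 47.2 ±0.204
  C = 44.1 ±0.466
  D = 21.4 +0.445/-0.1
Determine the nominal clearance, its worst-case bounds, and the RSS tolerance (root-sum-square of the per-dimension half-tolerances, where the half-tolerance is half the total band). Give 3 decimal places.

Stack each dimension's contribution:
  -A: nom -14.100 → Σnom=-14.100; wc +0.466/-0.466 → slack +0.466/-0.466; half-tol=0.466, Σhalf²=0.217156
  +B: nom +47.200 → Σnom=33.100; wc +0.204/-0.204 → slack +0.670/-0.670; half-tol=0.204, Σhalf²=0.258772
  -C: nom -44.100 → Σnom=-11.000; wc +0.466/-0.466 → slack +1.136/-1.136; half-tol=0.466, Σhalf²=0.475928
  +D: nom +21.400 → Σnom=10.400; wc +0.445/-0.100 → slack +1.581/-1.236; half-tol=0.273, Σhalf²=0.550184
Nominal = 10.400. Worst-case = [10.400 - 1.236, 10.400 + 1.581] = [9.164, 11.981]. RSS = √0.550184 = 0.742.

nominal=10.400 wc=[9.164,11.981] rss=0.742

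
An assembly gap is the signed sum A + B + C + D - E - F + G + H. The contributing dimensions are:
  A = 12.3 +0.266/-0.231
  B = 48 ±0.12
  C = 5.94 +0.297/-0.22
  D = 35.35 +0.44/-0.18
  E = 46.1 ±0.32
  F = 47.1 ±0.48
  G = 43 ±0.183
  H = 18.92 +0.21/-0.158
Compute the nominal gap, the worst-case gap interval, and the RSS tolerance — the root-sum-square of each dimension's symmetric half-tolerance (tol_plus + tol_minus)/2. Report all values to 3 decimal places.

nominal=70.310 wc=[68.418,72.626] rss=0.800

Stack each dimension's contribution:
  +A: nom +12.300 → Σnom=12.300; wc +0.266/-0.231 → slack +0.266/-0.231; half-tol=0.248, Σhalf²=0.061752
  +B: nom +48.000 → Σnom=60.300; wc +0.120/-0.120 → slack +0.386/-0.351; half-tol=0.120, Σhalf²=0.076152
  +C: nom +5.940 → Σnom=66.240; wc +0.297/-0.220 → slack +0.683/-0.571; half-tol=0.259, Σhalf²=0.142975
  +D: nom +35.350 → Σnom=101.590; wc +0.440/-0.180 → slack +1.123/-0.751; half-tol=0.310, Σhalf²=0.239075
  -E: nom -46.100 → Σnom=55.490; wc +0.320/-0.320 → slack +1.443/-1.071; half-tol=0.320, Σhalf²=0.341475
  -F: nom -47.100 → Σnom=8.390; wc +0.480/-0.480 → slack +1.923/-1.551; half-tol=0.480, Σhalf²=0.571875
  +G: nom +43.000 → Σnom=51.390; wc +0.183/-0.183 → slack +2.106/-1.734; half-tol=0.183, Σhalf²=0.605364
  +H: nom +18.920 → Σnom=70.310; wc +0.210/-0.158 → slack +2.316/-1.892; half-tol=0.184, Σhalf²=0.639220
Nominal = 70.310. Worst-case = [70.310 - 1.892, 70.310 + 2.316] = [68.418, 72.626]. RSS = √0.639220 = 0.800.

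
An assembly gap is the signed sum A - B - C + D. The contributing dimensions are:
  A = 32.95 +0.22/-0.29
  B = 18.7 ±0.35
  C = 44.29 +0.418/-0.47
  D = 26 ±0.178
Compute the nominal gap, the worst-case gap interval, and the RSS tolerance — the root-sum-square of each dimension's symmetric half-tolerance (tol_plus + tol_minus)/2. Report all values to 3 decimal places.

Stack each dimension's contribution:
  +A: nom +32.950 → Σnom=32.950; wc +0.220/-0.290 → slack +0.220/-0.290; half-tol=0.255, Σhalf²=0.065025
  -B: nom -18.700 → Σnom=14.250; wc +0.350/-0.350 → slack +0.570/-0.640; half-tol=0.350, Σhalf²=0.187525
  -C: nom -44.290 → Σnom=-30.040; wc +0.470/-0.418 → slack +1.040/-1.058; half-tol=0.444, Σhalf²=0.384661
  +D: nom +26.000 → Σnom=-4.040; wc +0.178/-0.178 → slack +1.218/-1.236; half-tol=0.178, Σhalf²=0.416345
Nominal = -4.040. Worst-case = [-4.040 - 1.236, -4.040 + 1.218] = [-5.276, -2.822]. RSS = √0.416345 = 0.645.

nominal=-4.040 wc=[-5.276,-2.822] rss=0.645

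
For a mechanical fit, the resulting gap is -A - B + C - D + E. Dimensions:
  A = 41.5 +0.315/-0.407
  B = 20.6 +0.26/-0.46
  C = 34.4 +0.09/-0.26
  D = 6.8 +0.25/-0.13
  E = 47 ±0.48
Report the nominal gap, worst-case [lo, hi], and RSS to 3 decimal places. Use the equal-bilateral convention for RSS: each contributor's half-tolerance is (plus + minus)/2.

nominal=12.500 wc=[10.935,14.067] rss=0.746

Stack each dimension's contribution:
  -A: nom -41.500 → Σnom=-41.500; wc +0.407/-0.315 → slack +0.407/-0.315; half-tol=0.361, Σhalf²=0.130321
  -B: nom -20.600 → Σnom=-62.100; wc +0.460/-0.260 → slack +0.867/-0.575; half-tol=0.360, Σhalf²=0.259921
  +C: nom +34.400 → Σnom=-27.700; wc +0.090/-0.260 → slack +0.957/-0.835; half-tol=0.175, Σhalf²=0.290546
  -D: nom -6.800 → Σnom=-34.500; wc +0.130/-0.250 → slack +1.087/-1.085; half-tol=0.190, Σhalf²=0.326646
  +E: nom +47.000 → Σnom=12.500; wc +0.480/-0.480 → slack +1.567/-1.565; half-tol=0.480, Σhalf²=0.557046
Nominal = 12.500. Worst-case = [12.500 - 1.565, 12.500 + 1.567] = [10.935, 14.067]. RSS = √0.557046 = 0.746.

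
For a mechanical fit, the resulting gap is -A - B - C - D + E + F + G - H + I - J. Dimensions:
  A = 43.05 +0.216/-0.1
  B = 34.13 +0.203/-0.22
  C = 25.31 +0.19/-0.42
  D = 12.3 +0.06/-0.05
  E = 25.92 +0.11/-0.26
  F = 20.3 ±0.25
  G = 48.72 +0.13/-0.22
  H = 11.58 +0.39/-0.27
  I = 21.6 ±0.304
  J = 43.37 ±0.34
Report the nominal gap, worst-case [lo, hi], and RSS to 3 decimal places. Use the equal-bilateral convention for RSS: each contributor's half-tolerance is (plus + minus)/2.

Stack each dimension's contribution:
  -A: nom -43.050 → Σnom=-43.050; wc +0.100/-0.216 → slack +0.100/-0.216; half-tol=0.158, Σhalf²=0.024964
  -B: nom -34.130 → Σnom=-77.180; wc +0.220/-0.203 → slack +0.320/-0.419; half-tol=0.212, Σhalf²=0.069696
  -C: nom -25.310 → Σnom=-102.490; wc +0.420/-0.190 → slack +0.740/-0.609; half-tol=0.305, Σhalf²=0.162721
  -D: nom -12.300 → Σnom=-114.790; wc +0.050/-0.060 → slack +0.790/-0.669; half-tol=0.055, Σhalf²=0.165746
  +E: nom +25.920 → Σnom=-88.870; wc +0.110/-0.260 → slack +0.900/-0.929; half-tol=0.185, Σhalf²=0.199971
  +F: nom +20.300 → Σnom=-68.570; wc +0.250/-0.250 → slack +1.150/-1.179; half-tol=0.250, Σhalf²=0.262471
  +G: nom +48.720 → Σnom=-19.850; wc +0.130/-0.220 → slack +1.280/-1.399; half-tol=0.175, Σhalf²=0.293096
  -H: nom -11.580 → Σnom=-31.430; wc +0.270/-0.390 → slack +1.550/-1.789; half-tol=0.330, Σhalf²=0.401996
  +I: nom +21.600 → Σnom=-9.830; wc +0.304/-0.304 → slack +1.854/-2.093; half-tol=0.304, Σhalf²=0.494412
  -J: nom -43.370 → Σnom=-53.200; wc +0.340/-0.340 → slack +2.194/-2.433; half-tol=0.340, Σhalf²=0.610012
Nominal = -53.200. Worst-case = [-53.200 - 2.433, -53.200 + 2.194] = [-55.633, -51.006]. RSS = √0.610012 = 0.781.

nominal=-53.200 wc=[-55.633,-51.006] rss=0.781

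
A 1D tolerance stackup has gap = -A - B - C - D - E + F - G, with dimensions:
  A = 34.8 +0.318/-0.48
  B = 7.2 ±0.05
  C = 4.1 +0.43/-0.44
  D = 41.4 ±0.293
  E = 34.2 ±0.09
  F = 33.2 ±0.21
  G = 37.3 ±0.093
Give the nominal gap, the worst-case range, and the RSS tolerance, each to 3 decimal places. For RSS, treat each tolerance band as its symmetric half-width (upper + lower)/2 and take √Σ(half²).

Stack each dimension's contribution:
  -A: nom -34.800 → Σnom=-34.800; wc +0.480/-0.318 → slack +0.480/-0.318; half-tol=0.399, Σhalf²=0.159201
  -B: nom -7.200 → Σnom=-42.000; wc +0.050/-0.050 → slack +0.530/-0.368; half-tol=0.050, Σhalf²=0.161701
  -C: nom -4.100 → Σnom=-46.100; wc +0.440/-0.430 → slack +0.970/-0.798; half-tol=0.435, Σhalf²=0.350926
  -D: nom -41.400 → Σnom=-87.500; wc +0.293/-0.293 → slack +1.263/-1.091; half-tol=0.293, Σhalf²=0.436775
  -E: nom -34.200 → Σnom=-121.700; wc +0.090/-0.090 → slack +1.353/-1.181; half-tol=0.090, Σhalf²=0.444875
  +F: nom +33.200 → Σnom=-88.500; wc +0.210/-0.210 → slack +1.563/-1.391; half-tol=0.210, Σhalf²=0.488975
  -G: nom -37.300 → Σnom=-125.800; wc +0.093/-0.093 → slack +1.656/-1.484; half-tol=0.093, Σhalf²=0.497624
Nominal = -125.800. Worst-case = [-125.800 - 1.484, -125.800 + 1.656] = [-127.284, -124.144]. RSS = √0.497624 = 0.705.

nominal=-125.800 wc=[-127.284,-124.144] rss=0.705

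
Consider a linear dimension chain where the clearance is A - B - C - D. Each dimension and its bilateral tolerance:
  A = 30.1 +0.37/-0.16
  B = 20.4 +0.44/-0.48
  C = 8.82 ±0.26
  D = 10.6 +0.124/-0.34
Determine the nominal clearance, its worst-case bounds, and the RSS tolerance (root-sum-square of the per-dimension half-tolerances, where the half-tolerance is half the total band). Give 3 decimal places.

nominal=-9.720 wc=[-10.704,-8.270] rss=0.635

Stack each dimension's contribution:
  +A: nom +30.100 → Σnom=30.100; wc +0.370/-0.160 → slack +0.370/-0.160; half-tol=0.265, Σhalf²=0.070225
  -B: nom -20.400 → Σnom=9.700; wc +0.480/-0.440 → slack +0.850/-0.600; half-tol=0.460, Σhalf²=0.281825
  -C: nom -8.820 → Σnom=0.880; wc +0.260/-0.260 → slack +1.110/-0.860; half-tol=0.260, Σhalf²=0.349425
  -D: nom -10.600 → Σnom=-9.720; wc +0.340/-0.124 → slack +1.450/-0.984; half-tol=0.232, Σhalf²=0.403249
Nominal = -9.720. Worst-case = [-9.720 - 0.984, -9.720 + 1.450] = [-10.704, -8.270]. RSS = √0.403249 = 0.635.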